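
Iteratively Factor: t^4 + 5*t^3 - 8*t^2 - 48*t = (t)*(t^3 + 5*t^2 - 8*t - 48) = t*(t + 4)*(t^2 + t - 12) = t*(t - 3)*(t + 4)*(t + 4)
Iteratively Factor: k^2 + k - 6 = (k - 2)*(k + 3)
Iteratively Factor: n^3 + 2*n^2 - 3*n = (n - 1)*(n^2 + 3*n) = n*(n - 1)*(n + 3)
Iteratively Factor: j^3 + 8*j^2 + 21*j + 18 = (j + 2)*(j^2 + 6*j + 9) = (j + 2)*(j + 3)*(j + 3)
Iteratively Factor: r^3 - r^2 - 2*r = (r - 2)*(r^2 + r) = r*(r - 2)*(r + 1)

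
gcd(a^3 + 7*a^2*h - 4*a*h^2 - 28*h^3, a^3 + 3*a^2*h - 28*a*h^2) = a + 7*h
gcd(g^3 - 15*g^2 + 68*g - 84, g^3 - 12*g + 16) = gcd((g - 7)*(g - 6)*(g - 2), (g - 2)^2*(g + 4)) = g - 2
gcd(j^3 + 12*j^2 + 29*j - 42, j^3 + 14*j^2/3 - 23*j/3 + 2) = j^2 + 5*j - 6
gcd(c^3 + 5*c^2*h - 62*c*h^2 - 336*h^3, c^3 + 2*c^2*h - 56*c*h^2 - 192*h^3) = c^2 - 2*c*h - 48*h^2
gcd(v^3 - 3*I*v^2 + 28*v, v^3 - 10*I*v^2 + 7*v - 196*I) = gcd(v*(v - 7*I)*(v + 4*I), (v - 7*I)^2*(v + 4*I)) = v^2 - 3*I*v + 28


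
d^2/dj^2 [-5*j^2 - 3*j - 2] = -10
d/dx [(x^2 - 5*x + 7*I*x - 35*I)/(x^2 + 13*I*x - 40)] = (x^2*(5 + 6*I) + x*(-80 + 70*I) - 255 - 280*I)/(x^4 + 26*I*x^3 - 249*x^2 - 1040*I*x + 1600)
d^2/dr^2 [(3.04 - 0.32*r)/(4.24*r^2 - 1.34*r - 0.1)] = ((0.32*r - 3.04)*(8.48*r - 1.34)*(16.96*r - 2.68) + (8.1408*r - 26.6368)*(-4.24*r^2 + 1.34*r + 0.1))/(-4.24*r^2 + 1.34*r + 0.1)^3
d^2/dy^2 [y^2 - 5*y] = 2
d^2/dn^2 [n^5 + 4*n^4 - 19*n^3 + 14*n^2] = 20*n^3 + 48*n^2 - 114*n + 28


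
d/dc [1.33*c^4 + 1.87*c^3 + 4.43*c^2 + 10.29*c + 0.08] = 5.32*c^3 + 5.61*c^2 + 8.86*c + 10.29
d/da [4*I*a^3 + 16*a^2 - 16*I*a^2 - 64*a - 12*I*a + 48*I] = 12*I*a^2 + 32*a*(1 - I) - 64 - 12*I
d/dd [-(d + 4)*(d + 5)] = -2*d - 9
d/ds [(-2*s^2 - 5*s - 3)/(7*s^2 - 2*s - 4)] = (39*s^2 + 58*s + 14)/(49*s^4 - 28*s^3 - 52*s^2 + 16*s + 16)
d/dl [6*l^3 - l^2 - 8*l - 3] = 18*l^2 - 2*l - 8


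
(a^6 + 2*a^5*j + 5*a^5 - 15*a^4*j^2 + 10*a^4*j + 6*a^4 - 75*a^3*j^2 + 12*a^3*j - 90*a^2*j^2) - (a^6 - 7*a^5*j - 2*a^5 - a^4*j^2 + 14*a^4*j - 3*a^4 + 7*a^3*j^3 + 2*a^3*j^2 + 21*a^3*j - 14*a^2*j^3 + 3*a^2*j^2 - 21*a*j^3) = 9*a^5*j + 7*a^5 - 14*a^4*j^2 - 4*a^4*j + 9*a^4 - 7*a^3*j^3 - 77*a^3*j^2 - 9*a^3*j + 14*a^2*j^3 - 93*a^2*j^2 + 21*a*j^3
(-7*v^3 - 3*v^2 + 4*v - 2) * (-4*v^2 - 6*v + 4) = 28*v^5 + 54*v^4 - 26*v^3 - 28*v^2 + 28*v - 8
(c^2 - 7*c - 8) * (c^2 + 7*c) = c^4 - 57*c^2 - 56*c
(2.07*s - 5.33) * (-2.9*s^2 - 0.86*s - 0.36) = -6.003*s^3 + 13.6768*s^2 + 3.8386*s + 1.9188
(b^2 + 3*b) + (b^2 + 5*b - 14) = 2*b^2 + 8*b - 14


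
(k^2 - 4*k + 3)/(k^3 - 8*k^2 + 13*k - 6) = (k - 3)/(k^2 - 7*k + 6)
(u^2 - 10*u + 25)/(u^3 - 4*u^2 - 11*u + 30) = (u - 5)/(u^2 + u - 6)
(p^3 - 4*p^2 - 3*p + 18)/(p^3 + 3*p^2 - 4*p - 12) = (p^2 - 6*p + 9)/(p^2 + p - 6)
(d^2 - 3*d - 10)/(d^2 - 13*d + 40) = (d + 2)/(d - 8)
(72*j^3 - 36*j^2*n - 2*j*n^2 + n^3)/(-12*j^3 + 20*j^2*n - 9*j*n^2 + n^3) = (-6*j - n)/(j - n)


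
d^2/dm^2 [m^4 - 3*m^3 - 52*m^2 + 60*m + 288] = 12*m^2 - 18*m - 104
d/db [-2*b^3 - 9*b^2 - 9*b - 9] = -6*b^2 - 18*b - 9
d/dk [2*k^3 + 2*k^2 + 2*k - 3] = 6*k^2 + 4*k + 2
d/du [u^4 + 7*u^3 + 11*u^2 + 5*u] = 4*u^3 + 21*u^2 + 22*u + 5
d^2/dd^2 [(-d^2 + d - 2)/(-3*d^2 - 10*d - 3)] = 2*(-39*d^3 + 27*d^2 + 207*d + 221)/(27*d^6 + 270*d^5 + 981*d^4 + 1540*d^3 + 981*d^2 + 270*d + 27)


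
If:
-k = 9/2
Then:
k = -9/2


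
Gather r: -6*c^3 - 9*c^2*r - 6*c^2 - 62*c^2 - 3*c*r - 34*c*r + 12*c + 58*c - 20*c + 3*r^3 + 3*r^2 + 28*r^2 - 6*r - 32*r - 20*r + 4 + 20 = -6*c^3 - 68*c^2 + 50*c + 3*r^3 + 31*r^2 + r*(-9*c^2 - 37*c - 58) + 24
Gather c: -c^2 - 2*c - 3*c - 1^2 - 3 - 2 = -c^2 - 5*c - 6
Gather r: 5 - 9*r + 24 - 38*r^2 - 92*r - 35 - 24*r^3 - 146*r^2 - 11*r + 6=-24*r^3 - 184*r^2 - 112*r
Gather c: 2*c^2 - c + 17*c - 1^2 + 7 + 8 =2*c^2 + 16*c + 14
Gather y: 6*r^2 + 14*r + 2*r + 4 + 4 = 6*r^2 + 16*r + 8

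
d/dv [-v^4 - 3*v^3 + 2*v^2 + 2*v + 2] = -4*v^3 - 9*v^2 + 4*v + 2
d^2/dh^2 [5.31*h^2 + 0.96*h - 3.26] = 10.6200000000000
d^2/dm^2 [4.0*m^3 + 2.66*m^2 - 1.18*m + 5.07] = 24.0*m + 5.32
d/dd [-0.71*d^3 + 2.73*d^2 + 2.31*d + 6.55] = -2.13*d^2 + 5.46*d + 2.31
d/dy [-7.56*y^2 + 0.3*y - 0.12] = 0.3 - 15.12*y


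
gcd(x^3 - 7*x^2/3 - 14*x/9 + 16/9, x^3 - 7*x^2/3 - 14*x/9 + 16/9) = x^3 - 7*x^2/3 - 14*x/9 + 16/9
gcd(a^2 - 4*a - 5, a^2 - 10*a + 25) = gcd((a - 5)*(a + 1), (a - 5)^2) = a - 5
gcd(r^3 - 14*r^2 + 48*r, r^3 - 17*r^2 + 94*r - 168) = r - 6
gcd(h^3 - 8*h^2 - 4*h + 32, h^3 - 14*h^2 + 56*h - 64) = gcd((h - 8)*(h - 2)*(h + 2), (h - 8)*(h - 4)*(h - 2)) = h^2 - 10*h + 16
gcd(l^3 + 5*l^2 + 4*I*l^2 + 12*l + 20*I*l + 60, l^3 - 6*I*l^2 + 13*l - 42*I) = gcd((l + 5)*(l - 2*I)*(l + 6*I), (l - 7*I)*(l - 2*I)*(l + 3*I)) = l - 2*I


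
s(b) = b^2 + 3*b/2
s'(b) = 2*b + 3/2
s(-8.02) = 52.29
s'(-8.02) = -14.54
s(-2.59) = 2.82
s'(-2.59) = -3.68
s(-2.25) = 1.69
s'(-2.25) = -3.00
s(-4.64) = 14.57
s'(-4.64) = -7.78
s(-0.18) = -0.24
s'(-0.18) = 1.14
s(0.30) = 0.54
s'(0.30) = 2.10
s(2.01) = 7.06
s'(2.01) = 5.52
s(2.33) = 8.92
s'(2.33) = 6.16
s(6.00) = 45.00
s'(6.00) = 13.50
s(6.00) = 45.00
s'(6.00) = 13.50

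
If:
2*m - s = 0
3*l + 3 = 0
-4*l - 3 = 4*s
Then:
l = -1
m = 1/8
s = 1/4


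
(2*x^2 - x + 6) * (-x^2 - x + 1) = -2*x^4 - x^3 - 3*x^2 - 7*x + 6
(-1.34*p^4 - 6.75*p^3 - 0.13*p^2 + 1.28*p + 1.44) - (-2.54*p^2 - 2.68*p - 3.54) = -1.34*p^4 - 6.75*p^3 + 2.41*p^2 + 3.96*p + 4.98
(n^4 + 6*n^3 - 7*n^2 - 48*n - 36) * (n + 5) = n^5 + 11*n^4 + 23*n^3 - 83*n^2 - 276*n - 180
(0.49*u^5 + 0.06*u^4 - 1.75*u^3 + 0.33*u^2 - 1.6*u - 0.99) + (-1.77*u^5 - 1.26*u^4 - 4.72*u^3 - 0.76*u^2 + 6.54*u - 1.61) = -1.28*u^5 - 1.2*u^4 - 6.47*u^3 - 0.43*u^2 + 4.94*u - 2.6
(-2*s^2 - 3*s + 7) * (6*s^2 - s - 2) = -12*s^4 - 16*s^3 + 49*s^2 - s - 14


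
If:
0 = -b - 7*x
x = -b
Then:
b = 0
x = 0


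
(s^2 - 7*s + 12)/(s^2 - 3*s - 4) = (s - 3)/(s + 1)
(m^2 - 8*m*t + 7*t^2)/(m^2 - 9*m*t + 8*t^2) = (-m + 7*t)/(-m + 8*t)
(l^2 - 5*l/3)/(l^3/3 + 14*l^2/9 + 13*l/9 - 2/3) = 3*l*(3*l - 5)/(3*l^3 + 14*l^2 + 13*l - 6)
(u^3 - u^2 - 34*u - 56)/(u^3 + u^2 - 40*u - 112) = (u + 2)/(u + 4)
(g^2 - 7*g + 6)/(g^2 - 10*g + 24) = (g - 1)/(g - 4)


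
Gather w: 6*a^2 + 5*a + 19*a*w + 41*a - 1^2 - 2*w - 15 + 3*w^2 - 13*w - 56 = 6*a^2 + 46*a + 3*w^2 + w*(19*a - 15) - 72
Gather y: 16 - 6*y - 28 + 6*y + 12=0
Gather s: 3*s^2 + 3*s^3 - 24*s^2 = 3*s^3 - 21*s^2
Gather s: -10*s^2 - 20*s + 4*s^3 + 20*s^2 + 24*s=4*s^3 + 10*s^2 + 4*s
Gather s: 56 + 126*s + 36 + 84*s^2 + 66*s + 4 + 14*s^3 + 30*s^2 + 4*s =14*s^3 + 114*s^2 + 196*s + 96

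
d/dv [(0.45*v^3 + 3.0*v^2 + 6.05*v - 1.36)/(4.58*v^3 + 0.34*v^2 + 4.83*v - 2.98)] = (8.88178419700125e-16*v^5 - 13.587*v^4 - 51.071*v^3 + 27.0964*v^2 - 16.9552*v - 11.4602)/(20.9764*v^6 + 3.1144*v^5 + 44.3584*v^4 - 24.0124*v^3 + 21.3025*v^2 - 28.7868*v + 8.8804)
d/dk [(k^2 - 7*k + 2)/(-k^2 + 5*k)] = 2*(-k^2 + 2*k - 5)/(k^2*(k^2 - 10*k + 25))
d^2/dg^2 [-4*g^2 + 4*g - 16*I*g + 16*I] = -8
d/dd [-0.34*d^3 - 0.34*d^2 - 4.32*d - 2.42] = -1.02*d^2 - 0.68*d - 4.32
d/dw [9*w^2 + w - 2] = 18*w + 1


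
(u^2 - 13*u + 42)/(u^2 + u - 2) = (u^2 - 13*u + 42)/(u^2 + u - 2)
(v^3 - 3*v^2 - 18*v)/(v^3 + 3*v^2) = (v - 6)/v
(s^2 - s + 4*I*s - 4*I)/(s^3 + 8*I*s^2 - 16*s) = (s - 1)/(s*(s + 4*I))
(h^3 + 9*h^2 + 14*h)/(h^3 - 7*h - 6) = h*(h + 7)/(h^2 - 2*h - 3)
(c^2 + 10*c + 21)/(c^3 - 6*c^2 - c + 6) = (c^2 + 10*c + 21)/(c^3 - 6*c^2 - c + 6)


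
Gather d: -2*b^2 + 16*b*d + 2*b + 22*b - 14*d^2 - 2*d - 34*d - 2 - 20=-2*b^2 + 24*b - 14*d^2 + d*(16*b - 36) - 22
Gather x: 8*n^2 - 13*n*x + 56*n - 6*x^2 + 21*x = 8*n^2 + 56*n - 6*x^2 + x*(21 - 13*n)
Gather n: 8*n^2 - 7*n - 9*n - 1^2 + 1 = 8*n^2 - 16*n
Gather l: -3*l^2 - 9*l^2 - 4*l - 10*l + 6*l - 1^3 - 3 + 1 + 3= -12*l^2 - 8*l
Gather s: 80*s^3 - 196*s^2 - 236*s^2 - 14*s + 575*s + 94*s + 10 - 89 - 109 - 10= 80*s^3 - 432*s^2 + 655*s - 198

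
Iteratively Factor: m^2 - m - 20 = (m + 4)*(m - 5)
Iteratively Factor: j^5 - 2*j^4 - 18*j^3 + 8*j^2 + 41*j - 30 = (j - 1)*(j^4 - j^3 - 19*j^2 - 11*j + 30) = (j - 1)^2*(j^3 - 19*j - 30) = (j - 1)^2*(j + 3)*(j^2 - 3*j - 10) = (j - 5)*(j - 1)^2*(j + 3)*(j + 2)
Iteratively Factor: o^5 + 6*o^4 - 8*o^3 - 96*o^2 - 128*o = (o - 4)*(o^4 + 10*o^3 + 32*o^2 + 32*o) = (o - 4)*(o + 2)*(o^3 + 8*o^2 + 16*o) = o*(o - 4)*(o + 2)*(o^2 + 8*o + 16) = o*(o - 4)*(o + 2)*(o + 4)*(o + 4)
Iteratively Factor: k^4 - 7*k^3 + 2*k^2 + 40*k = (k - 5)*(k^3 - 2*k^2 - 8*k) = (k - 5)*(k - 4)*(k^2 + 2*k) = k*(k - 5)*(k - 4)*(k + 2)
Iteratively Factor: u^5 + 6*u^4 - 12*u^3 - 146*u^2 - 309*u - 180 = (u + 1)*(u^4 + 5*u^3 - 17*u^2 - 129*u - 180) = (u + 1)*(u + 3)*(u^3 + 2*u^2 - 23*u - 60) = (u - 5)*(u + 1)*(u + 3)*(u^2 + 7*u + 12) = (u - 5)*(u + 1)*(u + 3)^2*(u + 4)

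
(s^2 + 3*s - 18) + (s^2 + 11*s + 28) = 2*s^2 + 14*s + 10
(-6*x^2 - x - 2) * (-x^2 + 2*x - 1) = 6*x^4 - 11*x^3 + 6*x^2 - 3*x + 2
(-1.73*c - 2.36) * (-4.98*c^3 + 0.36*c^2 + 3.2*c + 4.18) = 8.6154*c^4 + 11.13*c^3 - 6.3856*c^2 - 14.7834*c - 9.8648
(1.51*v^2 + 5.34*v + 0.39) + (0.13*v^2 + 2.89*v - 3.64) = 1.64*v^2 + 8.23*v - 3.25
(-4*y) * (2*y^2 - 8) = -8*y^3 + 32*y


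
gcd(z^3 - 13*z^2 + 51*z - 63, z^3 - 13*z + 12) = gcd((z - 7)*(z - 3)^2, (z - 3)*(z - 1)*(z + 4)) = z - 3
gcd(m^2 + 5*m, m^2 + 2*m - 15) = m + 5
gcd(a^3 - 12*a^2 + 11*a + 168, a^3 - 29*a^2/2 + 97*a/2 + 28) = a^2 - 15*a + 56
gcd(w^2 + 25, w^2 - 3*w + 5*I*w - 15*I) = w + 5*I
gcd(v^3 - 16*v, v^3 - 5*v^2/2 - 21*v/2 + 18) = v - 4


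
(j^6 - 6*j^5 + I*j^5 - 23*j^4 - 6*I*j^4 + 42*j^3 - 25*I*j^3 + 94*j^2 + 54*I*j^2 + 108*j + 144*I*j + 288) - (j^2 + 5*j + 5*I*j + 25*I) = j^6 - 6*j^5 + I*j^5 - 23*j^4 - 6*I*j^4 + 42*j^3 - 25*I*j^3 + 93*j^2 + 54*I*j^2 + 103*j + 139*I*j + 288 - 25*I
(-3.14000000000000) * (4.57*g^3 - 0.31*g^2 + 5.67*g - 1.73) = -14.3498*g^3 + 0.9734*g^2 - 17.8038*g + 5.4322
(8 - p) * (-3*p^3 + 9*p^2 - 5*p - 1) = 3*p^4 - 33*p^3 + 77*p^2 - 39*p - 8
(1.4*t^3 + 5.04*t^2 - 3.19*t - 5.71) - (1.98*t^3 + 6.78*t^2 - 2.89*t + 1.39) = -0.58*t^3 - 1.74*t^2 - 0.3*t - 7.1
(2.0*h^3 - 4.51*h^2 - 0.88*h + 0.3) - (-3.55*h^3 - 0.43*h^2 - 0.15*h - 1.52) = 5.55*h^3 - 4.08*h^2 - 0.73*h + 1.82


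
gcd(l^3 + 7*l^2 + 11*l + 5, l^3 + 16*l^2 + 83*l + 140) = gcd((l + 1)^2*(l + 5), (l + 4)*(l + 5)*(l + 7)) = l + 5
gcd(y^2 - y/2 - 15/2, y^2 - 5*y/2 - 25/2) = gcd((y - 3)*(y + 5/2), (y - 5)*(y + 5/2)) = y + 5/2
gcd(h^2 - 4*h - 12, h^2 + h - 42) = h - 6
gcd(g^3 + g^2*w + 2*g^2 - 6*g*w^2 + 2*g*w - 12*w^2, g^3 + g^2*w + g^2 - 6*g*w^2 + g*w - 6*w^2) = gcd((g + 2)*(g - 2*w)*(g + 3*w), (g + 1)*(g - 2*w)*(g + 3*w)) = -g^2 - g*w + 6*w^2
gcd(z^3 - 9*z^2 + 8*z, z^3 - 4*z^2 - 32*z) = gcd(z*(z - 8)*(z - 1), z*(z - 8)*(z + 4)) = z^2 - 8*z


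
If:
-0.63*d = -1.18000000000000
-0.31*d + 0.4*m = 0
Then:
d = 1.87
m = 1.45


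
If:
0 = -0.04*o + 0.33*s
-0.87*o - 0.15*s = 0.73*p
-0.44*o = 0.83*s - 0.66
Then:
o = 1.22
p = -1.49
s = 0.15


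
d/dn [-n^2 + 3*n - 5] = 3 - 2*n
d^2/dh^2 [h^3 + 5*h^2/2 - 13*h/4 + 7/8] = 6*h + 5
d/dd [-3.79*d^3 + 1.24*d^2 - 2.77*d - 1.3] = -11.37*d^2 + 2.48*d - 2.77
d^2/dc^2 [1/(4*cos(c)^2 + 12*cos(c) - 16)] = (-4*sin(c)^4 + 27*sin(c)^2 - 3*cos(c)/4 - 9*cos(3*c)/4 + 3)/(4*(cos(c) - 1)^3*(cos(c) + 4)^3)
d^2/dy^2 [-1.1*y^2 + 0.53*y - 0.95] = -2.20000000000000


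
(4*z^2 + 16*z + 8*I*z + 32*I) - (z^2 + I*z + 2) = 3*z^2 + 16*z + 7*I*z - 2 + 32*I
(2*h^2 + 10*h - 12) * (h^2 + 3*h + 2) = 2*h^4 + 16*h^3 + 22*h^2 - 16*h - 24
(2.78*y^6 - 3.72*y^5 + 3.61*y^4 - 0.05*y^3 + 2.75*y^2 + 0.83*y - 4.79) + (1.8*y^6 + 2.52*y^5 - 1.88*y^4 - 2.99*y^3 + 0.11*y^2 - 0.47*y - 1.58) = 4.58*y^6 - 1.2*y^5 + 1.73*y^4 - 3.04*y^3 + 2.86*y^2 + 0.36*y - 6.37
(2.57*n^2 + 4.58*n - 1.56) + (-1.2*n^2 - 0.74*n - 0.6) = 1.37*n^2 + 3.84*n - 2.16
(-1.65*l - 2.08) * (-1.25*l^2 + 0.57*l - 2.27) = 2.0625*l^3 + 1.6595*l^2 + 2.5599*l + 4.7216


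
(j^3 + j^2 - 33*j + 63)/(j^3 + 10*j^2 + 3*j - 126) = (j - 3)/(j + 6)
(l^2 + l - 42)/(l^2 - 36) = (l + 7)/(l + 6)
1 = 1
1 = 1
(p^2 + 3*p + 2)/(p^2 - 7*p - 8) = (p + 2)/(p - 8)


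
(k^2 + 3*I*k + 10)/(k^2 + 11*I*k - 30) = (k - 2*I)/(k + 6*I)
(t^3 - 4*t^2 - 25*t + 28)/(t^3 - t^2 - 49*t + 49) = (t + 4)/(t + 7)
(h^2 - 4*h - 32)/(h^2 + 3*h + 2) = (h^2 - 4*h - 32)/(h^2 + 3*h + 2)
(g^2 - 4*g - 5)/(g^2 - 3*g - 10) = (g + 1)/(g + 2)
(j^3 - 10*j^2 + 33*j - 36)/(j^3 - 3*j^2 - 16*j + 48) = (j - 3)/(j + 4)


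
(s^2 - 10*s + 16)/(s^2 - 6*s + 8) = (s - 8)/(s - 4)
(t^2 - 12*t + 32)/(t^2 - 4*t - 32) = (t - 4)/(t + 4)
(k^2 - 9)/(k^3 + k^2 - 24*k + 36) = (k + 3)/(k^2 + 4*k - 12)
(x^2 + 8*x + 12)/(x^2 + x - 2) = (x + 6)/(x - 1)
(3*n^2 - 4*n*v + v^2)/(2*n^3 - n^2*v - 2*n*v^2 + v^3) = (-3*n + v)/(-2*n^2 - n*v + v^2)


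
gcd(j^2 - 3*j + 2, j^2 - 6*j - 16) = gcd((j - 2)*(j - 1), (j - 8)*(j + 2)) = 1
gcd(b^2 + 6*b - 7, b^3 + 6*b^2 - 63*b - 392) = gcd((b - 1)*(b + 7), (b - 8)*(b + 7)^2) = b + 7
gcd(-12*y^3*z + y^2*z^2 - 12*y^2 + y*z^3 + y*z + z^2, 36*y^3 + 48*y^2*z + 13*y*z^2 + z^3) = 1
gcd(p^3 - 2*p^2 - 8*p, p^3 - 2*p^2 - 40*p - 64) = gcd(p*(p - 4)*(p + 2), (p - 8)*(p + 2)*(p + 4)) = p + 2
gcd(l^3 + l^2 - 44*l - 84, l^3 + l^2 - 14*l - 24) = l + 2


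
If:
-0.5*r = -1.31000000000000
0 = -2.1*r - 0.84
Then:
No Solution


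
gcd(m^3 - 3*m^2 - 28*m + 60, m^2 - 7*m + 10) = m - 2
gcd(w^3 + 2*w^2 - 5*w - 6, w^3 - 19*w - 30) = w + 3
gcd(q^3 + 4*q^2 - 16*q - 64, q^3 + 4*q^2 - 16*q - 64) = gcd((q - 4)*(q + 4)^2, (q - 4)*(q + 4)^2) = q^3 + 4*q^2 - 16*q - 64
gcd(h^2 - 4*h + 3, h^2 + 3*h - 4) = h - 1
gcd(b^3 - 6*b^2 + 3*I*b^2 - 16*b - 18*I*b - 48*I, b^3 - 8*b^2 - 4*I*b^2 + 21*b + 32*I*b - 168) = b^2 + b*(-8 + 3*I) - 24*I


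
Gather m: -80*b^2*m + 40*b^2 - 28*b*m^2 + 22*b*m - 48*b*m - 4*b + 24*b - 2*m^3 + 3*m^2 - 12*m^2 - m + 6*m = 40*b^2 + 20*b - 2*m^3 + m^2*(-28*b - 9) + m*(-80*b^2 - 26*b + 5)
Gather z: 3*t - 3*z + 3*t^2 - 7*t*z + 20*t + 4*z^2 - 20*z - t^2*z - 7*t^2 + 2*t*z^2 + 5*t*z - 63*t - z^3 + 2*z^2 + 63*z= -4*t^2 - 40*t - z^3 + z^2*(2*t + 6) + z*(-t^2 - 2*t + 40)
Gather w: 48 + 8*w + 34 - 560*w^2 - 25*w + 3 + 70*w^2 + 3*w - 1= -490*w^2 - 14*w + 84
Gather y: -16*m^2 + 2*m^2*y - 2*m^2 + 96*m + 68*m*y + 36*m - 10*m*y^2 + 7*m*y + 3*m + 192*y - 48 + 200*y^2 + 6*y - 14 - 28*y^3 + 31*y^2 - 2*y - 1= -18*m^2 + 135*m - 28*y^3 + y^2*(231 - 10*m) + y*(2*m^2 + 75*m + 196) - 63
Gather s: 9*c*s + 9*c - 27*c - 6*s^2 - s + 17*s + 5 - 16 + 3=-18*c - 6*s^2 + s*(9*c + 16) - 8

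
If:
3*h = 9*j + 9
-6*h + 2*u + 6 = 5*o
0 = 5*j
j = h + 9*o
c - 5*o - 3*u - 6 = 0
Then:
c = 119/6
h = 3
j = 0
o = -1/3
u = 31/6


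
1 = 1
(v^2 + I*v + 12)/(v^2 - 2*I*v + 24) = (v - 3*I)/(v - 6*I)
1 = 1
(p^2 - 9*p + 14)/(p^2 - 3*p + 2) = (p - 7)/(p - 1)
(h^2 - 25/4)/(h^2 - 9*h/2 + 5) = (h + 5/2)/(h - 2)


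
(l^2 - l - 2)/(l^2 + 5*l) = (l^2 - l - 2)/(l*(l + 5))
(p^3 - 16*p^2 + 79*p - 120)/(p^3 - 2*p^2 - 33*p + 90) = (p - 8)/(p + 6)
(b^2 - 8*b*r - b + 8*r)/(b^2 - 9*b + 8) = (b - 8*r)/(b - 8)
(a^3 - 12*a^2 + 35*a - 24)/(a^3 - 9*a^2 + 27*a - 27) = (a^2 - 9*a + 8)/(a^2 - 6*a + 9)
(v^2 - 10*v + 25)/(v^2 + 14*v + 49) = (v^2 - 10*v + 25)/(v^2 + 14*v + 49)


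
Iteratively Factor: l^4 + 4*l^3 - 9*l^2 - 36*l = (l + 4)*(l^3 - 9*l) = (l - 3)*(l + 4)*(l^2 + 3*l) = (l - 3)*(l + 3)*(l + 4)*(l)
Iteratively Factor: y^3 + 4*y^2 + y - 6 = (y + 3)*(y^2 + y - 2) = (y - 1)*(y + 3)*(y + 2)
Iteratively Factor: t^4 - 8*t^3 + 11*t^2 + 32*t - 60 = (t - 5)*(t^3 - 3*t^2 - 4*t + 12) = (t - 5)*(t - 3)*(t^2 - 4) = (t - 5)*(t - 3)*(t - 2)*(t + 2)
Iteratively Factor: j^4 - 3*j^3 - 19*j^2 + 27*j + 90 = (j + 2)*(j^3 - 5*j^2 - 9*j + 45) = (j - 5)*(j + 2)*(j^2 - 9) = (j - 5)*(j - 3)*(j + 2)*(j + 3)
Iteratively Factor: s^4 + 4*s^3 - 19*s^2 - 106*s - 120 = (s + 4)*(s^3 - 19*s - 30) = (s + 2)*(s + 4)*(s^2 - 2*s - 15) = (s + 2)*(s + 3)*(s + 4)*(s - 5)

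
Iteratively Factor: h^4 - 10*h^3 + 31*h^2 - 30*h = (h)*(h^3 - 10*h^2 + 31*h - 30) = h*(h - 2)*(h^2 - 8*h + 15) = h*(h - 5)*(h - 2)*(h - 3)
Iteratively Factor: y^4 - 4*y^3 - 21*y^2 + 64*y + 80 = (y - 4)*(y^3 - 21*y - 20) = (y - 4)*(y + 4)*(y^2 - 4*y - 5) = (y - 4)*(y + 1)*(y + 4)*(y - 5)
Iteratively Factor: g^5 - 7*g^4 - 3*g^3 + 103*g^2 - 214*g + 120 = (g + 4)*(g^4 - 11*g^3 + 41*g^2 - 61*g + 30) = (g - 1)*(g + 4)*(g^3 - 10*g^2 + 31*g - 30) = (g - 5)*(g - 1)*(g + 4)*(g^2 - 5*g + 6) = (g - 5)*(g - 3)*(g - 1)*(g + 4)*(g - 2)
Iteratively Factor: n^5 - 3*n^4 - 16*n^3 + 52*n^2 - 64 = (n + 4)*(n^4 - 7*n^3 + 12*n^2 + 4*n - 16) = (n - 2)*(n + 4)*(n^3 - 5*n^2 + 2*n + 8) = (n - 2)^2*(n + 4)*(n^2 - 3*n - 4) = (n - 2)^2*(n + 1)*(n + 4)*(n - 4)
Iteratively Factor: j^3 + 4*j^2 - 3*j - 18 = (j - 2)*(j^2 + 6*j + 9) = (j - 2)*(j + 3)*(j + 3)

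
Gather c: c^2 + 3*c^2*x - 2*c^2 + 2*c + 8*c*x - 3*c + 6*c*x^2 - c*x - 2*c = c^2*(3*x - 1) + c*(6*x^2 + 7*x - 3)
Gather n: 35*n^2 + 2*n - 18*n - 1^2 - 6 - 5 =35*n^2 - 16*n - 12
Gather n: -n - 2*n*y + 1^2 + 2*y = n*(-2*y - 1) + 2*y + 1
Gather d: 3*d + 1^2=3*d + 1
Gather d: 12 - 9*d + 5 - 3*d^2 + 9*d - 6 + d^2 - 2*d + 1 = -2*d^2 - 2*d + 12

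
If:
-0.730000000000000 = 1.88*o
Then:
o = -0.39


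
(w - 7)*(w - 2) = w^2 - 9*w + 14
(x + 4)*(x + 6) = x^2 + 10*x + 24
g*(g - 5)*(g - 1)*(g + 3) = g^4 - 3*g^3 - 13*g^2 + 15*g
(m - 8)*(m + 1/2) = m^2 - 15*m/2 - 4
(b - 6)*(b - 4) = b^2 - 10*b + 24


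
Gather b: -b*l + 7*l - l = -b*l + 6*l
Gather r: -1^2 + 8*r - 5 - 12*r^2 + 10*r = -12*r^2 + 18*r - 6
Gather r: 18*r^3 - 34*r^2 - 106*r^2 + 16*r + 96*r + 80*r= 18*r^3 - 140*r^2 + 192*r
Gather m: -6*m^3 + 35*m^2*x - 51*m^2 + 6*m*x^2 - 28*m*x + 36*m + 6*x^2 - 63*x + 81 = -6*m^3 + m^2*(35*x - 51) + m*(6*x^2 - 28*x + 36) + 6*x^2 - 63*x + 81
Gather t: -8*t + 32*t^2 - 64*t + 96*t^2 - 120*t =128*t^2 - 192*t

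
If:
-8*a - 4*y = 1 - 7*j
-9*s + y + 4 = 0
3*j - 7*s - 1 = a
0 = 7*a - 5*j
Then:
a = 235/171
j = 329/171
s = 83/171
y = 7/19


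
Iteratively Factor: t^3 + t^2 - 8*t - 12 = (t + 2)*(t^2 - t - 6) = (t + 2)^2*(t - 3)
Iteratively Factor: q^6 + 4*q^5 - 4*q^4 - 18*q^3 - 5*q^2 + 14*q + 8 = (q - 2)*(q^5 + 6*q^4 + 8*q^3 - 2*q^2 - 9*q - 4) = (q - 2)*(q - 1)*(q^4 + 7*q^3 + 15*q^2 + 13*q + 4) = (q - 2)*(q - 1)*(q + 1)*(q^3 + 6*q^2 + 9*q + 4) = (q - 2)*(q - 1)*(q + 1)^2*(q^2 + 5*q + 4) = (q - 2)*(q - 1)*(q + 1)^2*(q + 4)*(q + 1)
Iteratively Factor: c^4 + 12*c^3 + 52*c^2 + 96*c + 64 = (c + 2)*(c^3 + 10*c^2 + 32*c + 32) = (c + 2)*(c + 4)*(c^2 + 6*c + 8) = (c + 2)^2*(c + 4)*(c + 4)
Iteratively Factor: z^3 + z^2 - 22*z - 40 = (z - 5)*(z^2 + 6*z + 8) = (z - 5)*(z + 4)*(z + 2)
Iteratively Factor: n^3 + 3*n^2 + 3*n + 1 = (n + 1)*(n^2 + 2*n + 1) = (n + 1)^2*(n + 1)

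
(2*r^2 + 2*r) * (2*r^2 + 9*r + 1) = 4*r^4 + 22*r^3 + 20*r^2 + 2*r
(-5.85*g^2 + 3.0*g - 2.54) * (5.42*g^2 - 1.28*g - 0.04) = -31.707*g^4 + 23.748*g^3 - 17.3728*g^2 + 3.1312*g + 0.1016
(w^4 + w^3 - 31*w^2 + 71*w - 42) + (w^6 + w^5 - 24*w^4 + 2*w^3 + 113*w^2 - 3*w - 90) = w^6 + w^5 - 23*w^4 + 3*w^3 + 82*w^2 + 68*w - 132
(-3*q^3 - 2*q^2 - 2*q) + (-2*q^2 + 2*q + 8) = -3*q^3 - 4*q^2 + 8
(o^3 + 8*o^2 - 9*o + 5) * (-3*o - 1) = -3*o^4 - 25*o^3 + 19*o^2 - 6*o - 5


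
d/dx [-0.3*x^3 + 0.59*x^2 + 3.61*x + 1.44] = -0.9*x^2 + 1.18*x + 3.61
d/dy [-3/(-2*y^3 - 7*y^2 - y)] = 3*(-6*y^2 - 14*y - 1)/(y^2*(2*y^2 + 7*y + 1)^2)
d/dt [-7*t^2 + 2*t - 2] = 2 - 14*t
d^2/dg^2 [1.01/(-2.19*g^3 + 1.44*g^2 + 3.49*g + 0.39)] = ((13.2714*g - 2.9088)*(-2.19*g^3 + 1.44*g^2 + 3.49*g + 0.39) + 1.01*(-13.14*g^2 + 5.76*g + 6.98)*(-6.57*g^2 + 2.88*g + 3.49))/(-2.19*g^3 + 1.44*g^2 + 3.49*g + 0.39)^3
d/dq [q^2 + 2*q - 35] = 2*q + 2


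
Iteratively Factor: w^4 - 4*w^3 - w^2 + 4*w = (w)*(w^3 - 4*w^2 - w + 4) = w*(w - 4)*(w^2 - 1) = w*(w - 4)*(w + 1)*(w - 1)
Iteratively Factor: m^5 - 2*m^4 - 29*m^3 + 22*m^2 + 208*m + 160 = (m - 5)*(m^4 + 3*m^3 - 14*m^2 - 48*m - 32) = (m - 5)*(m + 2)*(m^3 + m^2 - 16*m - 16) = (m - 5)*(m - 4)*(m + 2)*(m^2 + 5*m + 4) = (m - 5)*(m - 4)*(m + 2)*(m + 4)*(m + 1)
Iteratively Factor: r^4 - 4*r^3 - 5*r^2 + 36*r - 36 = (r - 2)*(r^3 - 2*r^2 - 9*r + 18) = (r - 2)^2*(r^2 - 9) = (r - 3)*(r - 2)^2*(r + 3)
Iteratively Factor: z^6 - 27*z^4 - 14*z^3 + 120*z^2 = (z - 2)*(z^5 + 2*z^4 - 23*z^3 - 60*z^2) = (z - 2)*(z + 4)*(z^4 - 2*z^3 - 15*z^2) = (z - 5)*(z - 2)*(z + 4)*(z^3 + 3*z^2) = z*(z - 5)*(z - 2)*(z + 4)*(z^2 + 3*z) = z*(z - 5)*(z - 2)*(z + 3)*(z + 4)*(z)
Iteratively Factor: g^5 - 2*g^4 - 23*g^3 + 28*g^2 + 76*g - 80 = (g + 2)*(g^4 - 4*g^3 - 15*g^2 + 58*g - 40) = (g - 5)*(g + 2)*(g^3 + g^2 - 10*g + 8) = (g - 5)*(g - 1)*(g + 2)*(g^2 + 2*g - 8) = (g - 5)*(g - 2)*(g - 1)*(g + 2)*(g + 4)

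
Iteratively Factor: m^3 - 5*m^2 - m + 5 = (m - 5)*(m^2 - 1) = (m - 5)*(m + 1)*(m - 1)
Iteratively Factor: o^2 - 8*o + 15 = (o - 3)*(o - 5)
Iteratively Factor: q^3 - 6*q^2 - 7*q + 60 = (q - 4)*(q^2 - 2*q - 15) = (q - 4)*(q + 3)*(q - 5)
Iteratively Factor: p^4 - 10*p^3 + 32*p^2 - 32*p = (p - 2)*(p^3 - 8*p^2 + 16*p) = p*(p - 2)*(p^2 - 8*p + 16) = p*(p - 4)*(p - 2)*(p - 4)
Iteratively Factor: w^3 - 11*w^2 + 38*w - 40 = (w - 4)*(w^2 - 7*w + 10) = (w - 5)*(w - 4)*(w - 2)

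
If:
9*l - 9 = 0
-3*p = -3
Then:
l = 1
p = 1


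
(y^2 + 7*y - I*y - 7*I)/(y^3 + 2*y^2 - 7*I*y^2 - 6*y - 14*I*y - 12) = (y + 7)/(y^2 + y*(2 - 6*I) - 12*I)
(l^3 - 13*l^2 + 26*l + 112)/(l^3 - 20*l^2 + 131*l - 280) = (l + 2)/(l - 5)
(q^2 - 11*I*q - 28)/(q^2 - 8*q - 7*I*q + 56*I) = (q - 4*I)/(q - 8)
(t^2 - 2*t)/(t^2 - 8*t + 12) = t/(t - 6)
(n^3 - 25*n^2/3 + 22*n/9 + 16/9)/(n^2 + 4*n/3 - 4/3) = (3*n^2 - 23*n - 8)/(3*(n + 2))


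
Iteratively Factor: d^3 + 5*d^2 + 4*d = (d + 4)*(d^2 + d) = d*(d + 4)*(d + 1)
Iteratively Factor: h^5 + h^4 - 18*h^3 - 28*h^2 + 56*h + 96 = (h + 2)*(h^4 - h^3 - 16*h^2 + 4*h + 48) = (h - 2)*(h + 2)*(h^3 + h^2 - 14*h - 24) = (h - 2)*(h + 2)^2*(h^2 - h - 12) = (h - 4)*(h - 2)*(h + 2)^2*(h + 3)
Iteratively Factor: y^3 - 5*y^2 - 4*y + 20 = (y - 2)*(y^2 - 3*y - 10) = (y - 5)*(y - 2)*(y + 2)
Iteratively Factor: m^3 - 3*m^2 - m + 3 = (m + 1)*(m^2 - 4*m + 3) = (m - 3)*(m + 1)*(m - 1)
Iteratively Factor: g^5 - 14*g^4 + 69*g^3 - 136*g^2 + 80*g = (g - 1)*(g^4 - 13*g^3 + 56*g^2 - 80*g) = g*(g - 1)*(g^3 - 13*g^2 + 56*g - 80) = g*(g - 5)*(g - 1)*(g^2 - 8*g + 16) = g*(g - 5)*(g - 4)*(g - 1)*(g - 4)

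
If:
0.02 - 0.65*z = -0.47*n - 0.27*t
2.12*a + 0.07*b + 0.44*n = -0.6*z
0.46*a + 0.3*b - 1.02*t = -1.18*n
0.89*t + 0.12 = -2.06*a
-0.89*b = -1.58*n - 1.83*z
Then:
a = 0.30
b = -1.86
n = -0.37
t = -0.84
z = -0.58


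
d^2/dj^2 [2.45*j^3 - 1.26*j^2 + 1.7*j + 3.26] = 14.7*j - 2.52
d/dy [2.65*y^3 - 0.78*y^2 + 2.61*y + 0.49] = 7.95*y^2 - 1.56*y + 2.61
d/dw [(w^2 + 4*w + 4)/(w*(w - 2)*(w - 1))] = (-w^4 - 8*w^3 + 2*w^2 + 24*w - 8)/(w^2*(w^4 - 6*w^3 + 13*w^2 - 12*w + 4))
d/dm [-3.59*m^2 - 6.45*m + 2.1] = -7.18*m - 6.45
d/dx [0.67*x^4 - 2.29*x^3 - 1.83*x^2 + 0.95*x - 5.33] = 2.68*x^3 - 6.87*x^2 - 3.66*x + 0.95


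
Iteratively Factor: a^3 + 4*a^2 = (a + 4)*(a^2) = a*(a + 4)*(a)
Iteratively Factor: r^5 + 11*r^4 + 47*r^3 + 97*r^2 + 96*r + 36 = (r + 2)*(r^4 + 9*r^3 + 29*r^2 + 39*r + 18) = (r + 2)^2*(r^3 + 7*r^2 + 15*r + 9) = (r + 1)*(r + 2)^2*(r^2 + 6*r + 9) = (r + 1)*(r + 2)^2*(r + 3)*(r + 3)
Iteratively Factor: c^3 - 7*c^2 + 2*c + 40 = (c + 2)*(c^2 - 9*c + 20) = (c - 4)*(c + 2)*(c - 5)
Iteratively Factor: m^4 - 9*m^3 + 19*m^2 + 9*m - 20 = (m + 1)*(m^3 - 10*m^2 + 29*m - 20) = (m - 1)*(m + 1)*(m^2 - 9*m + 20) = (m - 5)*(m - 1)*(m + 1)*(m - 4)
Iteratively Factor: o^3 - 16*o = (o)*(o^2 - 16) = o*(o + 4)*(o - 4)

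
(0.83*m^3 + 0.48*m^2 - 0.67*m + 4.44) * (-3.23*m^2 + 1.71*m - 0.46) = -2.6809*m^5 - 0.1311*m^4 + 2.6031*m^3 - 15.7077*m^2 + 7.9006*m - 2.0424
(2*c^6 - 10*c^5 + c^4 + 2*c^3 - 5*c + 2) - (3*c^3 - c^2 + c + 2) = 2*c^6 - 10*c^5 + c^4 - c^3 + c^2 - 6*c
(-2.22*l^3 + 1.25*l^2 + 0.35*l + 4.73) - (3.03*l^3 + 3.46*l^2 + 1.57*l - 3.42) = -5.25*l^3 - 2.21*l^2 - 1.22*l + 8.15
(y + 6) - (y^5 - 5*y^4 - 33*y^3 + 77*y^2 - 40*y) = -y^5 + 5*y^4 + 33*y^3 - 77*y^2 + 41*y + 6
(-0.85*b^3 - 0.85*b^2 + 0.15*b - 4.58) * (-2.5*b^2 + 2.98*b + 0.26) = 2.125*b^5 - 0.408*b^4 - 3.129*b^3 + 11.676*b^2 - 13.6094*b - 1.1908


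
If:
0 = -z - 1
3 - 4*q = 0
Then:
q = 3/4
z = -1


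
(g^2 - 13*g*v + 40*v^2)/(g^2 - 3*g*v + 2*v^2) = (g^2 - 13*g*v + 40*v^2)/(g^2 - 3*g*v + 2*v^2)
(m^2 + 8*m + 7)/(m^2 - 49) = (m + 1)/(m - 7)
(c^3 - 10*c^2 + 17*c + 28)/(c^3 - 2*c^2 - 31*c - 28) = (c - 4)/(c + 4)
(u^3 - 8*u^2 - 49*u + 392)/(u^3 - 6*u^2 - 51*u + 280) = (u - 7)/(u - 5)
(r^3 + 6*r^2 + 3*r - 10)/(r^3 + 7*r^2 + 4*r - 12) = (r + 5)/(r + 6)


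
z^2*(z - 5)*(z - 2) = z^4 - 7*z^3 + 10*z^2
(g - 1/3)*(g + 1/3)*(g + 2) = g^3 + 2*g^2 - g/9 - 2/9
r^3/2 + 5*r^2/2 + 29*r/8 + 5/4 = (r/2 + 1)*(r + 1/2)*(r + 5/2)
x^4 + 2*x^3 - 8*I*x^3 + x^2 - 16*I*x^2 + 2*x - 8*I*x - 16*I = (x + 2)*(x - 8*I)*(x - I)*(x + I)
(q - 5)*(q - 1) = q^2 - 6*q + 5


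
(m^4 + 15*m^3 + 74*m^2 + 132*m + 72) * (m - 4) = m^5 + 11*m^4 + 14*m^3 - 164*m^2 - 456*m - 288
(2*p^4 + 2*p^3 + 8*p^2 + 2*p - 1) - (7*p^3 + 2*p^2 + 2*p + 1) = 2*p^4 - 5*p^3 + 6*p^2 - 2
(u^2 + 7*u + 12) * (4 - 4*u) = -4*u^3 - 24*u^2 - 20*u + 48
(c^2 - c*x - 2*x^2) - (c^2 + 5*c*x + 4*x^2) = -6*c*x - 6*x^2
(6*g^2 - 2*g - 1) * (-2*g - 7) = -12*g^3 - 38*g^2 + 16*g + 7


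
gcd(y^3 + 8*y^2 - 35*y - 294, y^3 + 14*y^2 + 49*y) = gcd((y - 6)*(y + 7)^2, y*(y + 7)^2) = y^2 + 14*y + 49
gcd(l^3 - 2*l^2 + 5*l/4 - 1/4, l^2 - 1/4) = l - 1/2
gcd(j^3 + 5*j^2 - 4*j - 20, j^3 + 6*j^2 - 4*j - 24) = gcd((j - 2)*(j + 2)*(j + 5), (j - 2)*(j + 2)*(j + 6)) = j^2 - 4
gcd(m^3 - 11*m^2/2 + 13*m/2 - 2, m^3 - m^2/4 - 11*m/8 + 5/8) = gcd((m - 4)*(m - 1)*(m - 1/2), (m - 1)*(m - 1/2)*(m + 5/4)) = m^2 - 3*m/2 + 1/2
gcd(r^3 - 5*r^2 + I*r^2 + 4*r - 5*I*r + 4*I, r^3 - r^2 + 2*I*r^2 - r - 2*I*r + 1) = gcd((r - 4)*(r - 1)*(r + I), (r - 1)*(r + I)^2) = r^2 + r*(-1 + I) - I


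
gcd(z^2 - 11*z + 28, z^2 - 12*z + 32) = z - 4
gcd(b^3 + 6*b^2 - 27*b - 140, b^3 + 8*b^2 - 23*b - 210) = b^2 + 2*b - 35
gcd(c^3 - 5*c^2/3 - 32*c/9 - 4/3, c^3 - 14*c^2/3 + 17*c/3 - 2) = c - 3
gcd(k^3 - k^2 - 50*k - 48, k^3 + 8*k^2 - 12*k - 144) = k + 6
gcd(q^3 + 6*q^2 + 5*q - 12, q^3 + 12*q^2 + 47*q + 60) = q^2 + 7*q + 12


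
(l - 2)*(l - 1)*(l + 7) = l^3 + 4*l^2 - 19*l + 14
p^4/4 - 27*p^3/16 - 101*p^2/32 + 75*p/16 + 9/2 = (p/4 + 1/2)*(p - 8)*(p - 3/2)*(p + 3/4)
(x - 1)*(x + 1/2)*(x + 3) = x^3 + 5*x^2/2 - 2*x - 3/2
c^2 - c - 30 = (c - 6)*(c + 5)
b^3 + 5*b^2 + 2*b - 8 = (b - 1)*(b + 2)*(b + 4)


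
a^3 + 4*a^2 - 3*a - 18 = (a - 2)*(a + 3)^2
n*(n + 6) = n^2 + 6*n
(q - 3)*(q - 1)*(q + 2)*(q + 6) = q^4 + 4*q^3 - 17*q^2 - 24*q + 36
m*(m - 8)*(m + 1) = m^3 - 7*m^2 - 8*m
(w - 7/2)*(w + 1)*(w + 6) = w^3 + 7*w^2/2 - 37*w/2 - 21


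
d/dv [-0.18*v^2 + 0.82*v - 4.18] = 0.82 - 0.36*v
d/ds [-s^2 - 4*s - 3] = -2*s - 4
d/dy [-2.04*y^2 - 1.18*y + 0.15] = -4.08*y - 1.18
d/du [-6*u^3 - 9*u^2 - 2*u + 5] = -18*u^2 - 18*u - 2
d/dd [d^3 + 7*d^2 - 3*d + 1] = 3*d^2 + 14*d - 3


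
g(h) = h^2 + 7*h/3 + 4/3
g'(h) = 2*h + 7/3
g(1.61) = 7.68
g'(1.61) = 5.55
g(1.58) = 7.52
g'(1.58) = 5.49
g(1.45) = 6.82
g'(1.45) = 5.23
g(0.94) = 4.41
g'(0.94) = 4.21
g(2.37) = 12.48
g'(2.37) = 7.07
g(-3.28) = 4.44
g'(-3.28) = -4.23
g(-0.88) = 0.05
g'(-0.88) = 0.57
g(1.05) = 4.89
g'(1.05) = 4.43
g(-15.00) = 191.33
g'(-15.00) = -27.67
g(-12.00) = 117.33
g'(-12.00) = -21.67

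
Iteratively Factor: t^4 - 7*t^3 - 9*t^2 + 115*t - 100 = (t - 1)*(t^3 - 6*t^2 - 15*t + 100) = (t - 5)*(t - 1)*(t^2 - t - 20) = (t - 5)^2*(t - 1)*(t + 4)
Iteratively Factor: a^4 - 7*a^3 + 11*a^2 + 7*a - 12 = (a - 3)*(a^3 - 4*a^2 - a + 4) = (a - 4)*(a - 3)*(a^2 - 1) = (a - 4)*(a - 3)*(a - 1)*(a + 1)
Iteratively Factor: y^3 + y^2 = (y)*(y^2 + y) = y*(y + 1)*(y)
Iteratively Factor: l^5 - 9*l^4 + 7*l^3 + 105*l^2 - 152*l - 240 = (l + 3)*(l^4 - 12*l^3 + 43*l^2 - 24*l - 80) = (l - 5)*(l + 3)*(l^3 - 7*l^2 + 8*l + 16) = (l - 5)*(l + 1)*(l + 3)*(l^2 - 8*l + 16) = (l - 5)*(l - 4)*(l + 1)*(l + 3)*(l - 4)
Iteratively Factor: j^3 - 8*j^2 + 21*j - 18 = (j - 3)*(j^2 - 5*j + 6) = (j - 3)^2*(j - 2)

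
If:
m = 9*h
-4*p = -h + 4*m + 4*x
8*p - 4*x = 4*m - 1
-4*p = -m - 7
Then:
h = -11/13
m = -99/13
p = -2/13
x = 393/52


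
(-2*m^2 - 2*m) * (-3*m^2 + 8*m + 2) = 6*m^4 - 10*m^3 - 20*m^2 - 4*m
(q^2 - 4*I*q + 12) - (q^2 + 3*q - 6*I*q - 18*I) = -3*q + 2*I*q + 12 + 18*I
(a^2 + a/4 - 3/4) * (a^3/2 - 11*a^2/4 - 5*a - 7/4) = a^5/2 - 21*a^4/8 - 97*a^3/16 - 15*a^2/16 + 53*a/16 + 21/16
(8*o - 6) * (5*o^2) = 40*o^3 - 30*o^2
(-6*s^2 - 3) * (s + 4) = -6*s^3 - 24*s^2 - 3*s - 12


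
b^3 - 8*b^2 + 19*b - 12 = (b - 4)*(b - 3)*(b - 1)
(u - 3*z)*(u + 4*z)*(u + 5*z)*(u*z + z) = u^4*z + 6*u^3*z^2 + u^3*z - 7*u^2*z^3 + 6*u^2*z^2 - 60*u*z^4 - 7*u*z^3 - 60*z^4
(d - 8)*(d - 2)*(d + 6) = d^3 - 4*d^2 - 44*d + 96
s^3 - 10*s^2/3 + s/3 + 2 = (s - 3)*(s - 1)*(s + 2/3)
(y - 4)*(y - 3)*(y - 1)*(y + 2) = y^4 - 6*y^3 + 3*y^2 + 26*y - 24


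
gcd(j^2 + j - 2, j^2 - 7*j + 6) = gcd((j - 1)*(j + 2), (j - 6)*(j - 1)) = j - 1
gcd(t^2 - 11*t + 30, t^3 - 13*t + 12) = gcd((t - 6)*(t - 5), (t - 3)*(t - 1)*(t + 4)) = 1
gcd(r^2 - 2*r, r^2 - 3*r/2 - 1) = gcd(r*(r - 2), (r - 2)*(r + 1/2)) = r - 2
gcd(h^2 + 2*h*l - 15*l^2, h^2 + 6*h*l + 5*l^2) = h + 5*l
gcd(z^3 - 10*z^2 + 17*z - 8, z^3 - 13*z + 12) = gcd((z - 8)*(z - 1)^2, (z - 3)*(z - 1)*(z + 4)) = z - 1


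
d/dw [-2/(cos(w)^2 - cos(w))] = 2*(sin(w)/cos(w)^2 - 2*tan(w))/(cos(w) - 1)^2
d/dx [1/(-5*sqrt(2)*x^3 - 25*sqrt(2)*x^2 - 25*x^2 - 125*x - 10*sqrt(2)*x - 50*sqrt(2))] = (3*sqrt(2)*x^2 + 10*x + 10*sqrt(2)*x + 2*sqrt(2) + 25)/(5*(sqrt(2)*x^3 + 5*x^2 + 5*sqrt(2)*x^2 + 2*sqrt(2)*x + 25*x + 10*sqrt(2))^2)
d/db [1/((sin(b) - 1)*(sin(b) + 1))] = -2*sin(b)/cos(b)^3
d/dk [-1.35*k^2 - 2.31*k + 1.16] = -2.7*k - 2.31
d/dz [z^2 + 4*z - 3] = 2*z + 4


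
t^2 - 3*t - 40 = (t - 8)*(t + 5)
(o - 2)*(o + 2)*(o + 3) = o^3 + 3*o^2 - 4*o - 12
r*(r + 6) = r^2 + 6*r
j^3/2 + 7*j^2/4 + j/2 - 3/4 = (j/2 + 1/2)*(j - 1/2)*(j + 3)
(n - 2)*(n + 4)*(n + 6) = n^3 + 8*n^2 + 4*n - 48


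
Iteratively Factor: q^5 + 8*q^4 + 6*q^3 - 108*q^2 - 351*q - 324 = (q + 3)*(q^4 + 5*q^3 - 9*q^2 - 81*q - 108) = (q - 4)*(q + 3)*(q^3 + 9*q^2 + 27*q + 27) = (q - 4)*(q + 3)^2*(q^2 + 6*q + 9) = (q - 4)*(q + 3)^3*(q + 3)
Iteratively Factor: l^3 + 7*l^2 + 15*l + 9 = (l + 3)*(l^2 + 4*l + 3) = (l + 1)*(l + 3)*(l + 3)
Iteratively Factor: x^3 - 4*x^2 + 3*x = (x)*(x^2 - 4*x + 3) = x*(x - 3)*(x - 1)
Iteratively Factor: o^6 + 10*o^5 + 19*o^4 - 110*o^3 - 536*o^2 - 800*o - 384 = (o + 4)*(o^5 + 6*o^4 - 5*o^3 - 90*o^2 - 176*o - 96) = (o + 4)^2*(o^4 + 2*o^3 - 13*o^2 - 38*o - 24) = (o + 1)*(o + 4)^2*(o^3 + o^2 - 14*o - 24) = (o + 1)*(o + 2)*(o + 4)^2*(o^2 - o - 12) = (o - 4)*(o + 1)*(o + 2)*(o + 4)^2*(o + 3)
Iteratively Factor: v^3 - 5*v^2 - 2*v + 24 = (v - 3)*(v^2 - 2*v - 8) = (v - 4)*(v - 3)*(v + 2)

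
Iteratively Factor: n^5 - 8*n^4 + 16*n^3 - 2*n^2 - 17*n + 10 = (n - 1)*(n^4 - 7*n^3 + 9*n^2 + 7*n - 10) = (n - 1)^2*(n^3 - 6*n^2 + 3*n + 10) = (n - 5)*(n - 1)^2*(n^2 - n - 2) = (n - 5)*(n - 1)^2*(n + 1)*(n - 2)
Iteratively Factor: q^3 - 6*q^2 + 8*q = (q)*(q^2 - 6*q + 8) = q*(q - 2)*(q - 4)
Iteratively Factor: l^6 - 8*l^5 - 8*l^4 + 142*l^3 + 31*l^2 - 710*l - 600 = (l - 5)*(l^5 - 3*l^4 - 23*l^3 + 27*l^2 + 166*l + 120) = (l - 5)*(l + 2)*(l^4 - 5*l^3 - 13*l^2 + 53*l + 60) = (l - 5)*(l + 1)*(l + 2)*(l^3 - 6*l^2 - 7*l + 60) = (l - 5)*(l + 1)*(l + 2)*(l + 3)*(l^2 - 9*l + 20) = (l - 5)^2*(l + 1)*(l + 2)*(l + 3)*(l - 4)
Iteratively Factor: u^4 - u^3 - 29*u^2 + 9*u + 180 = (u - 5)*(u^3 + 4*u^2 - 9*u - 36) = (u - 5)*(u - 3)*(u^2 + 7*u + 12) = (u - 5)*(u - 3)*(u + 4)*(u + 3)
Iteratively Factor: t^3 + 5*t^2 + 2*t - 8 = (t + 2)*(t^2 + 3*t - 4) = (t + 2)*(t + 4)*(t - 1)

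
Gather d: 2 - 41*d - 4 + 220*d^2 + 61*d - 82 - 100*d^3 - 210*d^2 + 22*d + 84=-100*d^3 + 10*d^2 + 42*d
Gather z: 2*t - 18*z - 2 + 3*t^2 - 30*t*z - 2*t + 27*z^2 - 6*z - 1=3*t^2 + 27*z^2 + z*(-30*t - 24) - 3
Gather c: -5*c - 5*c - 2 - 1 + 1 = -10*c - 2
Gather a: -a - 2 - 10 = -a - 12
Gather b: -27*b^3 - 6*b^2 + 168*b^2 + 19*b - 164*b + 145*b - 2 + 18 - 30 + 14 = -27*b^3 + 162*b^2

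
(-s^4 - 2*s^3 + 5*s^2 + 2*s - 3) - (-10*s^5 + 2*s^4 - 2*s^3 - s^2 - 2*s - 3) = 10*s^5 - 3*s^4 + 6*s^2 + 4*s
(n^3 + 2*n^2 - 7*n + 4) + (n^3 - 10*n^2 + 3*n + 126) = 2*n^3 - 8*n^2 - 4*n + 130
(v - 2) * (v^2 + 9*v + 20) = v^3 + 7*v^2 + 2*v - 40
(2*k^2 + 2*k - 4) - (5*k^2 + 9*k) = -3*k^2 - 7*k - 4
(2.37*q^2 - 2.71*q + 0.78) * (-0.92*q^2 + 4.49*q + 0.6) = -2.1804*q^4 + 13.1345*q^3 - 11.4635*q^2 + 1.8762*q + 0.468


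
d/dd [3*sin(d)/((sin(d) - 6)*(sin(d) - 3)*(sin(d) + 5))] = 6*(-sin(d)^3 + 2*sin(d)^2 + 45)*cos(d)/((sin(d) - 6)^2*(sin(d) - 3)^2*(sin(d) + 5)^2)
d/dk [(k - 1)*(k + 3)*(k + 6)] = 3*k^2 + 16*k + 9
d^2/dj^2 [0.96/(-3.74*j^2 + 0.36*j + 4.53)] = (-26.856192*j^2 + 2.585088*j + 0.96*(7.48*j - 0.36)*(14.96*j - 0.72) + 32.529024)/(-3.74*j^2 + 0.36*j + 4.53)^3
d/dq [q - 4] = 1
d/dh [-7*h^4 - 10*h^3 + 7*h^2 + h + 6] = -28*h^3 - 30*h^2 + 14*h + 1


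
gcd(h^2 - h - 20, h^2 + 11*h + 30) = 1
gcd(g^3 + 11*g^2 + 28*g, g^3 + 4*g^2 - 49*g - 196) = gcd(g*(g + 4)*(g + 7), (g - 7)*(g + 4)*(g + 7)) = g^2 + 11*g + 28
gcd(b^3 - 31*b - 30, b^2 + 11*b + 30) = b + 5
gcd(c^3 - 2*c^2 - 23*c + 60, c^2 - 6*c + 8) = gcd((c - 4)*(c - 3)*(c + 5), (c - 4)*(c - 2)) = c - 4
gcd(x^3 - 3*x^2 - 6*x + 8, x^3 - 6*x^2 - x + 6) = x - 1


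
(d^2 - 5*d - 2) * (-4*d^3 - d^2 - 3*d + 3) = -4*d^5 + 19*d^4 + 10*d^3 + 20*d^2 - 9*d - 6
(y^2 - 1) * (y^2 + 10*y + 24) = y^4 + 10*y^3 + 23*y^2 - 10*y - 24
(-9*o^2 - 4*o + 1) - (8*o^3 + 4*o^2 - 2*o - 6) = -8*o^3 - 13*o^2 - 2*o + 7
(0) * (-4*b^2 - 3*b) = 0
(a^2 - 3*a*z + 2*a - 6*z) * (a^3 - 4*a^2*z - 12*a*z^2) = a^5 - 7*a^4*z + 2*a^4 - 14*a^3*z + 36*a^2*z^3 + 72*a*z^3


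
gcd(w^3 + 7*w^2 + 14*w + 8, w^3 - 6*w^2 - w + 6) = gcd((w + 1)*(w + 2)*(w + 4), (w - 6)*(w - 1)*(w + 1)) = w + 1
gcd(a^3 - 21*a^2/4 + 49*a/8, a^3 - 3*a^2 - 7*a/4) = a^2 - 7*a/2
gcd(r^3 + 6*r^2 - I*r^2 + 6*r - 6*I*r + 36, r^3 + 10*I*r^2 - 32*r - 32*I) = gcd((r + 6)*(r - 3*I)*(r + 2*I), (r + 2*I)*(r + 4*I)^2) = r + 2*I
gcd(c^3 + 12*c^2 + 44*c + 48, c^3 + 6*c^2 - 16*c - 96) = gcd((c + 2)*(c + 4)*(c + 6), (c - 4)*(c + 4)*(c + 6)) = c^2 + 10*c + 24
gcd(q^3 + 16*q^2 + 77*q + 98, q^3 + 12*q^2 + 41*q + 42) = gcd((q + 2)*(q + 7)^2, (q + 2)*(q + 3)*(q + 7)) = q^2 + 9*q + 14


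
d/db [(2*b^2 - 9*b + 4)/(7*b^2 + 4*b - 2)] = (71*b^2 - 64*b + 2)/(49*b^4 + 56*b^3 - 12*b^2 - 16*b + 4)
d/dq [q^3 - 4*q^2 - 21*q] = 3*q^2 - 8*q - 21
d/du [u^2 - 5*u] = 2*u - 5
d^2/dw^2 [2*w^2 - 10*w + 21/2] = 4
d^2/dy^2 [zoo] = 0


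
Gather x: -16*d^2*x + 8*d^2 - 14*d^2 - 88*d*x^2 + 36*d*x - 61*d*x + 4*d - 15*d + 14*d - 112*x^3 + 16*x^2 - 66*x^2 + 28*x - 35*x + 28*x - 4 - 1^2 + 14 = -6*d^2 + 3*d - 112*x^3 + x^2*(-88*d - 50) + x*(-16*d^2 - 25*d + 21) + 9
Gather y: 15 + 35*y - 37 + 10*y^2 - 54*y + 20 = 10*y^2 - 19*y - 2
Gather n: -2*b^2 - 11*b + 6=-2*b^2 - 11*b + 6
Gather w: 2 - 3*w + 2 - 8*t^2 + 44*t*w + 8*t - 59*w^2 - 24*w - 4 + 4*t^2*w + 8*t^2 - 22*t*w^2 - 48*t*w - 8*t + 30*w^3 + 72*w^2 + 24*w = 30*w^3 + w^2*(13 - 22*t) + w*(4*t^2 - 4*t - 3)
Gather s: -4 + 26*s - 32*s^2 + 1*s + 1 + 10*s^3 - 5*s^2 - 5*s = 10*s^3 - 37*s^2 + 22*s - 3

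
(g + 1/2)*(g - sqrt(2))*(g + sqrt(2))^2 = g^4 + g^3/2 + sqrt(2)*g^3 - 2*g^2 + sqrt(2)*g^2/2 - 2*sqrt(2)*g - g - sqrt(2)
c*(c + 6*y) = c^2 + 6*c*y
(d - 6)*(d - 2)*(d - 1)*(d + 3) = d^4 - 6*d^3 - 7*d^2 + 48*d - 36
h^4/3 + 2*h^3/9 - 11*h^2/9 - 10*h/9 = h*(h/3 + 1/3)*(h - 2)*(h + 5/3)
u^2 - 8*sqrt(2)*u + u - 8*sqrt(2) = (u + 1)*(u - 8*sqrt(2))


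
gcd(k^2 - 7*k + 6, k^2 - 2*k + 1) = k - 1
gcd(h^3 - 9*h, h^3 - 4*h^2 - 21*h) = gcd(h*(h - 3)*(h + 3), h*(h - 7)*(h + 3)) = h^2 + 3*h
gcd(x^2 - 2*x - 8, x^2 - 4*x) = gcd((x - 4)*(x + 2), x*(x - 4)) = x - 4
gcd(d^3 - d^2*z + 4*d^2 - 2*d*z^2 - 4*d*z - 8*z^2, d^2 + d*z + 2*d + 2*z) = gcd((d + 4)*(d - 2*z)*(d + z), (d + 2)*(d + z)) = d + z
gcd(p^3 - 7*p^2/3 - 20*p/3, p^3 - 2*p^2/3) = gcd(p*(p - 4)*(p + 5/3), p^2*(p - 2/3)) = p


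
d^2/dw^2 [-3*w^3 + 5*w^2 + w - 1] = 10 - 18*w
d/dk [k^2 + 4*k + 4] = 2*k + 4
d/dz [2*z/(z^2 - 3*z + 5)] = 2*(5 - z^2)/(z^4 - 6*z^3 + 19*z^2 - 30*z + 25)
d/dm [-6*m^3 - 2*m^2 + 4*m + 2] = -18*m^2 - 4*m + 4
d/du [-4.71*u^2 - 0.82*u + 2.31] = -9.42*u - 0.82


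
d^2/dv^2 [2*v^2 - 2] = 4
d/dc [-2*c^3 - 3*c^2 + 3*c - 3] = -6*c^2 - 6*c + 3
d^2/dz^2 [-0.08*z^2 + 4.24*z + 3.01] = -0.160000000000000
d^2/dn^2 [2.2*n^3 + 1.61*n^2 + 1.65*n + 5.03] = 13.2*n + 3.22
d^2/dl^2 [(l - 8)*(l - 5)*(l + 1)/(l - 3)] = 2*(l^3 - 9*l^2 + 27*l + 13)/(l^3 - 9*l^2 + 27*l - 27)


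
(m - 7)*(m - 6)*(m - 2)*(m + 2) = m^4 - 13*m^3 + 38*m^2 + 52*m - 168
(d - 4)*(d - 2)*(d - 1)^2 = d^4 - 8*d^3 + 21*d^2 - 22*d + 8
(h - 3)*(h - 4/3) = h^2 - 13*h/3 + 4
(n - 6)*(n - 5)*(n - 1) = n^3 - 12*n^2 + 41*n - 30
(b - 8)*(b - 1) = b^2 - 9*b + 8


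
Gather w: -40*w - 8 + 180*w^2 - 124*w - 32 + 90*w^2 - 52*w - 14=270*w^2 - 216*w - 54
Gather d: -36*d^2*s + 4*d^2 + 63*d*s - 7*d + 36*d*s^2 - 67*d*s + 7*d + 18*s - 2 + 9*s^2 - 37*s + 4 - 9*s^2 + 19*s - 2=d^2*(4 - 36*s) + d*(36*s^2 - 4*s)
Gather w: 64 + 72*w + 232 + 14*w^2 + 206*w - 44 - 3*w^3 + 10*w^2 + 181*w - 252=-3*w^3 + 24*w^2 + 459*w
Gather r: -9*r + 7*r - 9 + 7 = -2*r - 2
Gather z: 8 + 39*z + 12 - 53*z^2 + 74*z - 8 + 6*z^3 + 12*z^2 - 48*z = 6*z^3 - 41*z^2 + 65*z + 12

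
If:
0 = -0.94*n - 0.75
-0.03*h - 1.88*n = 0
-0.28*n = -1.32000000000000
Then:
No Solution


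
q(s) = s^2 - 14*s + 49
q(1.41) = 31.25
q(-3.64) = 113.21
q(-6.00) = 169.00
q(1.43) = 31.02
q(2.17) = 23.33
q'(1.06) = -11.88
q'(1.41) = -11.18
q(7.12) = 0.01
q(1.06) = 35.28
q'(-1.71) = -17.42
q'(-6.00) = -26.00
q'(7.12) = 0.24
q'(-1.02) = -16.04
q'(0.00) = -14.00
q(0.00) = 49.00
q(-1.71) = 75.86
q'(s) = 2*s - 14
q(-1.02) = 64.32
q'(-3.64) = -21.28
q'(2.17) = -9.66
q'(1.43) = -11.14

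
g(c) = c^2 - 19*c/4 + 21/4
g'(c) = 2*c - 19/4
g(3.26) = 0.39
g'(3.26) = 1.77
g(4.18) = 2.87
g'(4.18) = 3.61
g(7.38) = 24.66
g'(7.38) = 10.01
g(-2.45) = 22.89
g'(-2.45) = -9.65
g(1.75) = 0.00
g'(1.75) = -1.25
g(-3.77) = 37.37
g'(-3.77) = -12.29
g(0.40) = 3.51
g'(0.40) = -3.95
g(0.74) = 2.28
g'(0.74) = -3.27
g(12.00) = 92.25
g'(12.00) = 19.25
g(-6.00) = 69.75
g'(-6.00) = -16.75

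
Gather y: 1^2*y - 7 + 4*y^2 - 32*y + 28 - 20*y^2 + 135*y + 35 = -16*y^2 + 104*y + 56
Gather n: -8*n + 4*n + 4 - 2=2 - 4*n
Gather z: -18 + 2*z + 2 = 2*z - 16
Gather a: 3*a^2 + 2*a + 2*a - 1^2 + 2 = 3*a^2 + 4*a + 1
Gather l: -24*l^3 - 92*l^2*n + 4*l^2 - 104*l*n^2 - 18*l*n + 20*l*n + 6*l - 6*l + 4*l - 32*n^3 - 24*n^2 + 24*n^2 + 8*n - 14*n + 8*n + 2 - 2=-24*l^3 + l^2*(4 - 92*n) + l*(-104*n^2 + 2*n + 4) - 32*n^3 + 2*n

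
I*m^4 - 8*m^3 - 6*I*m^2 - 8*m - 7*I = (m + I)^2*(m + 7*I)*(I*m + 1)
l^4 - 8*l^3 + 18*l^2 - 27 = (l - 3)^3*(l + 1)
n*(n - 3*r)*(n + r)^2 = n^4 - n^3*r - 5*n^2*r^2 - 3*n*r^3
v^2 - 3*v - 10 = (v - 5)*(v + 2)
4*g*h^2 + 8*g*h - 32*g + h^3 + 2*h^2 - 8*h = (4*g + h)*(h - 2)*(h + 4)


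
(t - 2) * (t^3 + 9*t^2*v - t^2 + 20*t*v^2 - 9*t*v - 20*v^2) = t^4 + 9*t^3*v - 3*t^3 + 20*t^2*v^2 - 27*t^2*v + 2*t^2 - 60*t*v^2 + 18*t*v + 40*v^2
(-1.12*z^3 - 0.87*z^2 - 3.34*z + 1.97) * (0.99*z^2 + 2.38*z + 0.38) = -1.1088*z^5 - 3.5269*z^4 - 5.8028*z^3 - 6.3295*z^2 + 3.4194*z + 0.7486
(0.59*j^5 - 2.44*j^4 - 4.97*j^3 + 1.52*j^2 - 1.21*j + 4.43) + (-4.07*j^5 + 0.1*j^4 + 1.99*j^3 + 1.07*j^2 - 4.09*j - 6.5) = -3.48*j^5 - 2.34*j^4 - 2.98*j^3 + 2.59*j^2 - 5.3*j - 2.07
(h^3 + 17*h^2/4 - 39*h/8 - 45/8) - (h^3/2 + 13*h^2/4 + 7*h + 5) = h^3/2 + h^2 - 95*h/8 - 85/8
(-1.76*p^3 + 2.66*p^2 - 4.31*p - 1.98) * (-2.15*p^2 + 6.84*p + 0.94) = 3.784*p^5 - 17.7574*p^4 + 25.8065*p^3 - 22.723*p^2 - 17.5946*p - 1.8612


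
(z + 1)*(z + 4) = z^2 + 5*z + 4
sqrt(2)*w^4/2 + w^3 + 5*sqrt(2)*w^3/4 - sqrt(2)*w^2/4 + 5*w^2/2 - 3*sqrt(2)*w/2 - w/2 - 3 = (w - 1)*(w + 3/2)*(w + sqrt(2))*(sqrt(2)*w/2 + sqrt(2))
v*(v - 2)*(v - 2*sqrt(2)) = v^3 - 2*sqrt(2)*v^2 - 2*v^2 + 4*sqrt(2)*v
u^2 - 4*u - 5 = (u - 5)*(u + 1)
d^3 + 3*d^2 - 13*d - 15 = (d - 3)*(d + 1)*(d + 5)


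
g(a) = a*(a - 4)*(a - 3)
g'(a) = a*(a - 4) + a*(a - 3) + (a - 4)*(a - 3)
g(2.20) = 3.17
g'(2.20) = -4.28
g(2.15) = 3.38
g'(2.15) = -4.23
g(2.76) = 0.82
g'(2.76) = -3.79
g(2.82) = 0.60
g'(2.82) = -3.62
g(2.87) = 0.42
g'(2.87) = -3.47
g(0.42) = 3.88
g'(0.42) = 6.65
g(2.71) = 1.01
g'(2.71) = -3.91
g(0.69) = 5.28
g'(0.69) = 3.77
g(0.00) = 0.00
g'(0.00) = 12.00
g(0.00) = 0.00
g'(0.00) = 12.00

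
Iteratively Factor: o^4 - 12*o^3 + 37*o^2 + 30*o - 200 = (o - 4)*(o^3 - 8*o^2 + 5*o + 50) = (o - 4)*(o + 2)*(o^2 - 10*o + 25) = (o - 5)*(o - 4)*(o + 2)*(o - 5)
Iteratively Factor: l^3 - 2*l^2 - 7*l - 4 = (l + 1)*(l^2 - 3*l - 4) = (l - 4)*(l + 1)*(l + 1)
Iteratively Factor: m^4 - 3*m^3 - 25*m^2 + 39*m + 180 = (m + 3)*(m^3 - 6*m^2 - 7*m + 60) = (m - 4)*(m + 3)*(m^2 - 2*m - 15) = (m - 5)*(m - 4)*(m + 3)*(m + 3)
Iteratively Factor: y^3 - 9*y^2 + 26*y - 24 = (y - 2)*(y^2 - 7*y + 12) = (y - 4)*(y - 2)*(y - 3)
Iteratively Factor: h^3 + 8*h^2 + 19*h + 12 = (h + 1)*(h^2 + 7*h + 12) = (h + 1)*(h + 3)*(h + 4)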